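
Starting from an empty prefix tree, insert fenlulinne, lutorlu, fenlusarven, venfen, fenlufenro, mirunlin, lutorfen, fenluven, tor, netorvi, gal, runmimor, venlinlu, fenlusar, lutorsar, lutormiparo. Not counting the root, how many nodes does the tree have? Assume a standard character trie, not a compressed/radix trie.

83

Count nodes per top-level branch (shared prefixes stored once):
  'f'-branch (fenlufenro, fenlulinne, fenlusar, fenlusarven, fenluven): 24 nodes
  'g'-branch (gal): 3 nodes
  'l'-branch (lutorfen, lutorlu, lutormiparo, lutorsar): 19 nodes
  'm'-branch (mirunlin): 8 nodes
  'n'-branch (netorvi): 7 nodes
  'r'-branch (runmimor): 8 nodes
  't'-branch (tor): 3 nodes
  'v'-branch (venfen, venlinlu): 11 nodes
Sum: 83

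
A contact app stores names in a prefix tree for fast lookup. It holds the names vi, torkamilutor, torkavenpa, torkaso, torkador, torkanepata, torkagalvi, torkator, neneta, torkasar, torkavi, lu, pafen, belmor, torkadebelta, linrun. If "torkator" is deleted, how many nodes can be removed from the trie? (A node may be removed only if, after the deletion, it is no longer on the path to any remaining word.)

Walk "torkator" from the leaf back toward the root, removing each node that no remaining word uses.
The suffix "tor" (3 nodes) is used only by "torkator"; the node for "torka" still has the child "m", so pruning stops there.
Nodes removed: 3

3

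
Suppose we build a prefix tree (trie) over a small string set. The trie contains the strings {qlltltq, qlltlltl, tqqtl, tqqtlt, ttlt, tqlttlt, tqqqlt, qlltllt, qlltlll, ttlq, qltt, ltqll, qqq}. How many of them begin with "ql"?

Traverse to the node for "ql", then collect every word in that subtree.
Words under "ql": qlltlll, qlltllt, qlltlltl, qlltltq, qltt
Count: 5

5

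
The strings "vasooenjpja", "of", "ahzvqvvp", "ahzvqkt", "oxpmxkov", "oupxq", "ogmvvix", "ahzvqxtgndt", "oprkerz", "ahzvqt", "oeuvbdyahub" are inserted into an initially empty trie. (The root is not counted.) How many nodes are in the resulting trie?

63

For each word, the new-node count is its length minus the longest prefix already in the trie:
  "vasooenjpja" → 11 new (v, a, s, o, o, e, n, j, p, j, a)
  "of" → 2 new (o, f)
  "ahzvqvvp" → 8 new (a, h, z, v, q, v, v, p)
  "ahzvqkt" → prefix "ahzvq" already present; 2 new (k, t)
  "oxpmxkov" → prefix "o" already present; 7 new (x, p, m, x, k, o, v)
  "oupxq" → prefix "o" already present; 4 new (u, p, x, q)
  "ogmvvix" → prefix "o" already present; 6 new (g, m, v, v, i, x)
  "ahzvqxtgndt" → prefix "ahzvq" already present; 6 new (x, t, g, n, d, t)
  "oprkerz" → prefix "o" already present; 6 new (p, r, k, e, r, z)
  "ahzvqt" → prefix "ahzvq" already present; 1 new (t)
  "oeuvbdyahub" → prefix "o" already present; 10 new (e, u, v, b, d, y, a, h, u, b)
Total nodes = 11 + 2 + 8 + 2 + 7 + 4 + 6 + 6 + 6 + 1 + 10 = 63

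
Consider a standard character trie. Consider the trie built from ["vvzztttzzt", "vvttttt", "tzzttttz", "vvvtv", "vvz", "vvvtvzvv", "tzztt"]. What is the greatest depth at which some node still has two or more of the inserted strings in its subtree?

The deepest shared node is where two words last agree before diverging.
"tzztt" and "tzzttttz" agree on "tzztt" (5 characters) before diverging; nothing deeper is shared.
Longest shared-prefix length: 5

5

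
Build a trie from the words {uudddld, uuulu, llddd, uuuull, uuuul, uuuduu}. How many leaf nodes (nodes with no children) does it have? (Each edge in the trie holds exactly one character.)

A leaf is a node with no children — equivalently, the end of a word that is not a proper prefix of any other stored word.
Those words: "llddd", "uudddld", "uuuduu", "uuulu", "uuuull"
Leaf count: 5

5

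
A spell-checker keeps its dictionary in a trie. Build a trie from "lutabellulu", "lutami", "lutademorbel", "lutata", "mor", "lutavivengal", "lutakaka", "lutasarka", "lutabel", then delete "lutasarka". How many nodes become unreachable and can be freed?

5

After clearing the end-marker at "lutasarka", prune upward until reaching a node still needed by another word.
The suffix "sarka" (5 nodes) is used only by "lutasarka"; the node for "luta" still has the child "b", so pruning stops there.
Nodes removed: 5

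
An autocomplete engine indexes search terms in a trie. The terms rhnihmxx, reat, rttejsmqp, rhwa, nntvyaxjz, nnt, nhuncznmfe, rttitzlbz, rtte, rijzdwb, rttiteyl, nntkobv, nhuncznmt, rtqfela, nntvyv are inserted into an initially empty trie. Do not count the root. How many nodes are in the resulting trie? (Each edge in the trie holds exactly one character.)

For each word, the new-node count is its length minus the longest prefix already in the trie:
  "rhnihmxx" → 8 new (r, h, n, i, h, m, x, x)
  "reat" → prefix "r" already present; 3 new (e, a, t)
  "rttejsmqp" → prefix "r" already present; 8 new (t, t, e, j, s, m, q, p)
  "rhwa" → prefix "rh" already present; 2 new (w, a)
  "nntvyaxjz" → 9 new (n, n, t, v, y, a, x, j, z)
  "nnt" → prefix "nnt" already present; 0 new (none)
  "nhuncznmfe" → prefix "n" already present; 9 new (h, u, n, c, z, n, m, f, e)
  "rttitzlbz" → prefix "rtt" already present; 6 new (i, t, z, l, b, z)
  "rtte" → prefix "rtte" already present; 0 new (none)
  "rijzdwb" → prefix "r" already present; 6 new (i, j, z, d, w, b)
  "rttiteyl" → prefix "rttit" already present; 3 new (e, y, l)
  "nntkobv" → prefix "nnt" already present; 4 new (k, o, b, v)
  "nhuncznmt" → prefix "nhuncznm" already present; 1 new (t)
  "rtqfela" → prefix "rt" already present; 5 new (q, f, e, l, a)
  "nntvyv" → prefix "nntvy" already present; 1 new (v)
Total nodes = 8 + 3 + 8 + 2 + 9 + 0 + 9 + 6 + 0 + 6 + 3 + 4 + 1 + 5 + 1 = 65

65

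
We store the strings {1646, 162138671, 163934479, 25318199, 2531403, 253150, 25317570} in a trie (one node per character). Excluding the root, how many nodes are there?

Trace insertions, counting only characters that open a new branch:
  "1646" → 4 new (1, 6, 4, 6)
  "162138671" → prefix "16" already present; 7 new (2, 1, 3, 8, 6, 7, 1)
  "163934479" → prefix "16" already present; 7 new (3, 9, 3, 4, 4, 7, 9)
  "25318199" → 8 new (2, 5, 3, 1, 8, 1, 9, 9)
  "2531403" → prefix "2531" already present; 3 new (4, 0, 3)
  "253150" → prefix "2531" already present; 2 new (5, 0)
  "25317570" → prefix "2531" already present; 4 new (7, 5, 7, 0)
Total nodes = 4 + 7 + 7 + 8 + 3 + 2 + 4 = 35

35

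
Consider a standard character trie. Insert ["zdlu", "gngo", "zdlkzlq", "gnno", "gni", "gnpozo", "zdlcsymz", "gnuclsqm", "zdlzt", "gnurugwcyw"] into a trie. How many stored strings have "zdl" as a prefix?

Traverse to the node for "zdl", then collect every word in that subtree.
Matches: "zdlcsymz", "zdlkzlq", "zdlu", "zdlzt"
Count: 4

4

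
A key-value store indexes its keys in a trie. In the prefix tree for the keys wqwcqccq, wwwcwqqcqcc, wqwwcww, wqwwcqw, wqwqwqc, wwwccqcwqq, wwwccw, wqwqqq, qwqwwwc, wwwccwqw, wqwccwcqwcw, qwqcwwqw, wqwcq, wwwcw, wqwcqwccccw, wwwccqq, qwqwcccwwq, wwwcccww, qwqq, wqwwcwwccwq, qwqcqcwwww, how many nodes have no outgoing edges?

17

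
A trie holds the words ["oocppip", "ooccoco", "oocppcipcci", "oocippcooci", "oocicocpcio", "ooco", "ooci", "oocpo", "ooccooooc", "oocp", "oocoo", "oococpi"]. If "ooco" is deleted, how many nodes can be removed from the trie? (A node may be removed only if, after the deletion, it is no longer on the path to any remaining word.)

A node on "ooco"'s path can go only if nothing else ends at it or branches off below it.
Every node on "ooco" is still needed (e.g. by "oocoo"), so nothing is freed.
Nodes removed: 0

0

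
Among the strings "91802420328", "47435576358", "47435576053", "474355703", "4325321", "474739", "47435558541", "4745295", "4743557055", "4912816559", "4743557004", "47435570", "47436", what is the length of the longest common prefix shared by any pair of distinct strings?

8

Look for the deepest trie node that still has at least two words in its subtree.
e.g. "47435570" and "4743557004" share the prefix "47435570" of length 8; no pair shares a longer one.
Longest shared-prefix length: 8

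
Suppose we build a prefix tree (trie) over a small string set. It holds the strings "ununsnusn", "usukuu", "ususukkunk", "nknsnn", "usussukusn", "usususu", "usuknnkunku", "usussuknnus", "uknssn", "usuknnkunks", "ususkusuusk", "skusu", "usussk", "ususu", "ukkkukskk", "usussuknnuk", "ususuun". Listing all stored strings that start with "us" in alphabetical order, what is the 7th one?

Filter for "us…" and sort: "usuknnkunks", "usuknnkunku", "usukuu", "ususkusuusk", "usussk", "usussuknnuk", "usussuknnus", "usussukusn", "ususu", "ususukkunk", "usususu", "ususuun"
The 7th is usussuknnus.

usussuknnus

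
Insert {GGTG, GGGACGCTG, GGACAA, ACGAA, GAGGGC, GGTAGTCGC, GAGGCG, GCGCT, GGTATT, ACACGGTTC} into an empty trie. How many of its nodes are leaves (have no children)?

10

A leaf is a node with no children — equivalently, the end of a word that is not a proper prefix of any other stored word.
Those words: "ACACGGTTC", "ACGAA", "GAGGCG", "GAGGGC", "GCGCT", "GGACAA", "GGGACGCTG", "GGTAGTCGC", "GGTATT", "GGTG"
Leaf count: 10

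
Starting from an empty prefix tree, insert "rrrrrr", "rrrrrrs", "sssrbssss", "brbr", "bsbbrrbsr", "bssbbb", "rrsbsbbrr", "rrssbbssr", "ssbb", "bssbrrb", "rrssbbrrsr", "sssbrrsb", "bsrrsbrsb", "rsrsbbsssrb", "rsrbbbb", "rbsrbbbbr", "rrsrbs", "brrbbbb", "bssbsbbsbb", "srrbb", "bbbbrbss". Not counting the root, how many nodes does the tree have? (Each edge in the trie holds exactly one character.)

113

Count nodes per top-level branch (shared prefixes stored once):
  'b'-branch (bbbbrbss, brbr, brrbbbb, bsbbrrbsr, bsrrsbrsb, bssbbb, bssbrrb, bssbsbbsbb): 44 nodes
  'r'-branch (rbsrbbbbr, rrrrrr, rrrrrrs, rrsbsbbrr, rrsrbs, rrssbbrrsr, rrssbbssr, rsrbbbb, rsrsbbsssrb): 49 nodes
  's'-branch (srrbb, ssbb, sssbrrsb, sssrbssss): 20 nodes
Sum: 113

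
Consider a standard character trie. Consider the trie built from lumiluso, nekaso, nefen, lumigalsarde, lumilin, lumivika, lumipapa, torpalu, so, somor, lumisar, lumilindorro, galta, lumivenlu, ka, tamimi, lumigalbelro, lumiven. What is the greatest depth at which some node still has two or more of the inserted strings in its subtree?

7

Look for the deepest trie node that still has at least two words in its subtree.
e.g. "lumigalbelro" and "lumigalsarde" share the prefix "lumigal" of length 7; no pair shares a longer one.
Longest shared-prefix length: 7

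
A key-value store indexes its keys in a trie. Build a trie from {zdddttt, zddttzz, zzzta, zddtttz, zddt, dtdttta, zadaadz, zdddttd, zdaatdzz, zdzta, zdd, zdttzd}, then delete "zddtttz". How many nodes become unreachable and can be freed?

Walk "zddtttz" from the leaf back toward the root, removing each node that no remaining word uses.
The suffix "tz" (2 nodes) is used only by "zddtttz"; the node for "zddtt" still has the child "z", so pruning stops there.
Nodes removed: 2

2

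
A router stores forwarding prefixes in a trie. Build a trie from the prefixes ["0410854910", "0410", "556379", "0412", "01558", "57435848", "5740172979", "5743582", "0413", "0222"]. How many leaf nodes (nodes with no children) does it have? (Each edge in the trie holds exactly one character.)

9

A leaf is a node with no children — equivalently, the end of a word that is not a proper prefix of any other stored word.
Those words: "01558", "0222", "0410854910", "0412", "0413", "556379", "5740172979", "5743582", "57435848"
Leaf count: 9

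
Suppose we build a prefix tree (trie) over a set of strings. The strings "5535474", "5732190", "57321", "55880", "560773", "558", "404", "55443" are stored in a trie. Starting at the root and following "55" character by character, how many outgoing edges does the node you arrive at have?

3

Follow the path "55" to its node, then look at its outgoing edges.
Distinct next characters after "55": 3, 4, 8.
That node has 3 child edges.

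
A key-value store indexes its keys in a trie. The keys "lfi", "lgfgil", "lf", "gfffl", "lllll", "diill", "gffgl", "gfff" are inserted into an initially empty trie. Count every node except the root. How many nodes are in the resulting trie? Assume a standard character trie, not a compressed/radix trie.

24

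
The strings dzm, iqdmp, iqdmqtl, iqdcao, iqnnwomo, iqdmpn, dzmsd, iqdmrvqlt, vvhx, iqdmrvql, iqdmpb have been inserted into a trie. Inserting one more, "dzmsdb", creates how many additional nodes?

The longest prefix of "dzmsdb" already in the trie is "dzmsd" (length 5).
So 6 − 5 = 1 new nodes.

1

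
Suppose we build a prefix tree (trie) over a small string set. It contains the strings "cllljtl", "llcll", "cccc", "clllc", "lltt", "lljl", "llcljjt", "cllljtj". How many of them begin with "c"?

Traverse to the node for "c", then collect every word in that subtree.
Words under "c": cccc, clllc, cllljtj, cllljtl
Count: 4

4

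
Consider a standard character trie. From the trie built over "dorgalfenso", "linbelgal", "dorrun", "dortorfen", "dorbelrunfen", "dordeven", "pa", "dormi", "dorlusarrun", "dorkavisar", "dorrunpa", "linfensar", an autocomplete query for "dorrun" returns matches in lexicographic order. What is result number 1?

dorrun

Words with prefix "dorrun", in lexicographic order: "dorrun", "dorrunpa"
The 1st is dorrun.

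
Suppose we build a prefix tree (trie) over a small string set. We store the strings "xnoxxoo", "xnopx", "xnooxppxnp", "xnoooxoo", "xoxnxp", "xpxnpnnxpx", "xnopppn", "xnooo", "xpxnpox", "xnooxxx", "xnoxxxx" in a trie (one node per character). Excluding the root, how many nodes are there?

Trace insertions, counting only characters that open a new branch:
  "xnoxxoo" → 7 new (x, n, o, x, x, o, o)
  "xnopx" → prefix "xno" already present; 2 new (p, x)
  "xnooxppxnp" → prefix "xno" already present; 7 new (o, x, p, p, x, n, p)
  "xnoooxoo" → prefix "xnoo" already present; 4 new (o, x, o, o)
  "xoxnxp" → prefix "x" already present; 5 new (o, x, n, x, p)
  "xpxnpnnxpx" → prefix "x" already present; 9 new (p, x, n, p, n, n, x, p, x)
  "xnopppn" → prefix "xnop" already present; 3 new (p, p, n)
  "xnooo" → prefix "xnooo" already present; 0 new (none)
  "xpxnpox" → prefix "xpxnp" already present; 2 new (o, x)
  "xnooxxx" → prefix "xnoox" already present; 2 new (x, x)
  "xnoxxxx" → prefix "xnoxx" already present; 2 new (x, x)
Total nodes = 7 + 2 + 7 + 4 + 5 + 9 + 3 + 0 + 2 + 2 + 2 = 43

43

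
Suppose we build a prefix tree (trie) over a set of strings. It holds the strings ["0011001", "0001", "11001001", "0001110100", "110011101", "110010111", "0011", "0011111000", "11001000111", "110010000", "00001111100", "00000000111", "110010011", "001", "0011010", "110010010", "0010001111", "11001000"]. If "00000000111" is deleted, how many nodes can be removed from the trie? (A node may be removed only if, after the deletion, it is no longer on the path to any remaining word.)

Walk "00000000111" from the leaf back toward the root, removing each node that no remaining word uses.
The suffix "0000111" (7 nodes) is used only by "00000000111"; the node for "0000" still has the child "1", so pruning stops there.
Nodes removed: 7

7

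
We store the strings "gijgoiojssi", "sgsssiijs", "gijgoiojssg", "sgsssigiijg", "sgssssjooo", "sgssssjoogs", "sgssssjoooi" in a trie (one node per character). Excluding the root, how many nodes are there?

34

Trie structure (* marks end of a word):
(root)
├─ g
│  └─ i
│     └─ j
│        └─ g
│           └─ o
│              └─ i
│                 └─ o
│                    └─ j
│                       └─ s
│                          └─ s
│                             ├─ g *
│                             └─ i *
└─ s
   └─ g
      └─ s
         └─ s
            └─ s
               ├─ i
               │  ├─ g
               │  │  └─ i
               │  │     └─ i
               │  │        └─ j
               │  │           └─ g *
               │  └─ i
               │     └─ j
               │        └─ s *
               └─ s
                  └─ j
                     └─ o
                        └─ o
                           ├─ g
                           │  └─ s *
                           └─ o *
                              └─ i *
Counting every labelled node above: 34.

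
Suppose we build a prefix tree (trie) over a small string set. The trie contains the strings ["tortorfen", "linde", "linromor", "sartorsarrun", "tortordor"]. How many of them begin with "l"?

Filter for entries beginning with "l":
Words under "l": linde, linromor
Count: 2

2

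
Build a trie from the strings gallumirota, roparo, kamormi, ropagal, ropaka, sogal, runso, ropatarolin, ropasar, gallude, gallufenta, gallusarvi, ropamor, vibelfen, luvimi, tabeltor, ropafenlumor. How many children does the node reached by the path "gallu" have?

4

Follow the path "gallu" to its node, then look at its outgoing edges.
Characters that immediately follow "gallu" among the stored strings: {d, f, m, s}.
That node has 4 child edges.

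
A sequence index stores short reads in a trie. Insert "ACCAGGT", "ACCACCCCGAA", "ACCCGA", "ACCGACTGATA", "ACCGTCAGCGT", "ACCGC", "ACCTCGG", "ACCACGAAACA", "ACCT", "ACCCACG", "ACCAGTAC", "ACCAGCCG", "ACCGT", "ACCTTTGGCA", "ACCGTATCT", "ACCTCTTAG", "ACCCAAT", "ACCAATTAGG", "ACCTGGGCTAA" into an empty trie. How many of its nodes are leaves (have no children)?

A leaf is a node with no children — equivalently, the end of a word that is not a proper prefix of any other stored word.
Those words: "ACCAATTAGG", "ACCACCCCGAA", "ACCACGAAACA", "ACCAGCCG", "ACCAGGT", "ACCAGTAC", "ACCCAAT", "ACCCACG", "ACCCGA", "ACCGACTGATA", "ACCGC", "ACCGTATCT", "ACCGTCAGCGT", "ACCTCGG", "ACCTCTTAG", "ACCTGGGCTAA", "ACCTTTGGCA"
Leaf count: 17

17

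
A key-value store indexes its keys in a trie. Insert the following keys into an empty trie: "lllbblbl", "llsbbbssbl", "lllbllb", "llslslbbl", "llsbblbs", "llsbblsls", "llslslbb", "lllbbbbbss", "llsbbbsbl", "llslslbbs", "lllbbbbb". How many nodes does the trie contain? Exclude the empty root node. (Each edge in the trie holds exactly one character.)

39

Count nodes per top-level branch (shared prefixes stored once):
  'l'-branch (lllbbbbb, lllbbbbbss, lllbblbl, lllbllb, llsbbbsbl, llsbbbssbl, llsbblbs, llsbblsls, llslslbb, llslslbbl, llslslbbs): 39 nodes
Sum: 39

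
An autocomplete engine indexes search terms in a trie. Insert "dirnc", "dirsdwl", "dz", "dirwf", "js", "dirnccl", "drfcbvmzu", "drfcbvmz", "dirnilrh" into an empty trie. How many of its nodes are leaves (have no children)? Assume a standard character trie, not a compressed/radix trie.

7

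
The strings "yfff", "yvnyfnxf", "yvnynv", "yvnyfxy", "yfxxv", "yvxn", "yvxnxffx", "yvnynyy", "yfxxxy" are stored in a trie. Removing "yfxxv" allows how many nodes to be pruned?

A node on "yfxxv"'s path can go only if nothing else ends at it or branches off below it.
The suffix "v" (1 node) is used only by "yfxxv"; the node for "yfxx" still has the child "x", so pruning stops there.
Nodes removed: 1

1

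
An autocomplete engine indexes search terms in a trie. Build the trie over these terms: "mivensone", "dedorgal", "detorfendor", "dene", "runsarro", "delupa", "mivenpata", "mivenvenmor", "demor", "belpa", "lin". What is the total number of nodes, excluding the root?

For each word, the new-node count is its length minus the longest prefix already in the trie:
  "mivensone" → 9 new (m, i, v, e, n, s, o, n, e)
  "dedorgal" → 8 new (d, e, d, o, r, g, a, l)
  "detorfendor" → prefix "de" already present; 9 new (t, o, r, f, e, n, d, o, r)
  "dene" → prefix "de" already present; 2 new (n, e)
  "runsarro" → 8 new (r, u, n, s, a, r, r, o)
  "delupa" → prefix "de" already present; 4 new (l, u, p, a)
  "mivenpata" → prefix "miven" already present; 4 new (p, a, t, a)
  "mivenvenmor" → prefix "miven" already present; 6 new (v, e, n, m, o, r)
  "demor" → prefix "de" already present; 3 new (m, o, r)
  "belpa" → 5 new (b, e, l, p, a)
  "lin" → 3 new (l, i, n)
Total nodes = 9 + 8 + 9 + 2 + 8 + 4 + 4 + 6 + 3 + 5 + 3 = 61

61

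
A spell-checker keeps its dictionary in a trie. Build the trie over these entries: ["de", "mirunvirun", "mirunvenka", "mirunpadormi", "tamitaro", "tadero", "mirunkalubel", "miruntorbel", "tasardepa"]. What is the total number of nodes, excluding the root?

Insert word by word; a character creates a node only if that edge doesn't already exist:
  "de" → 2 new (d, e)
  "mirunvirun" → 10 new (m, i, r, u, n, v, i, r, u, n)
  "mirunvenka" → prefix "mirunv" already present; 4 new (e, n, k, a)
  "mirunpadormi" → prefix "mirun" already present; 7 new (p, a, d, o, r, m, i)
  "tamitaro" → 8 new (t, a, m, i, t, a, r, o)
  "tadero" → prefix "ta" already present; 4 new (d, e, r, o)
  "mirunkalubel" → prefix "mirun" already present; 7 new (k, a, l, u, b, e, l)
  "miruntorbel" → prefix "mirun" already present; 6 new (t, o, r, b, e, l)
  "tasardepa" → prefix "ta" already present; 7 new (s, a, r, d, e, p, a)
Total nodes = 2 + 10 + 4 + 7 + 8 + 4 + 7 + 6 + 7 = 55

55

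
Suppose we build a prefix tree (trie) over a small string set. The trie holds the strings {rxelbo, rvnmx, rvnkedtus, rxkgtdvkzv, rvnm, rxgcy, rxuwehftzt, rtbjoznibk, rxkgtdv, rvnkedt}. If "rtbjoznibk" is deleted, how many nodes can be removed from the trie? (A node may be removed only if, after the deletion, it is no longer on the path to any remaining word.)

9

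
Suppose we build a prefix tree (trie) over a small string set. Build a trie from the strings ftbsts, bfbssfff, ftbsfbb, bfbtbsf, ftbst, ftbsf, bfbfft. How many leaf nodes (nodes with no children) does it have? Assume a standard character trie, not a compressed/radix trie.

Leaves are exactly the stored words that no other stored word extends.
Those words: "bfbfft", "bfbssfff", "bfbtbsf", "ftbsfbb", "ftbsts"
Leaf count: 5

5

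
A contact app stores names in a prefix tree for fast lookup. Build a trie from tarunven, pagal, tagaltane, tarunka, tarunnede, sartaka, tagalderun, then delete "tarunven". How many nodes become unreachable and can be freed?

3

Walk "tarunven" from the leaf back toward the root, removing each node that no remaining word uses.
The suffix "ven" (3 nodes) is used only by "tarunven"; the node for "tarun" still has the child "k", so pruning stops there.
Nodes removed: 3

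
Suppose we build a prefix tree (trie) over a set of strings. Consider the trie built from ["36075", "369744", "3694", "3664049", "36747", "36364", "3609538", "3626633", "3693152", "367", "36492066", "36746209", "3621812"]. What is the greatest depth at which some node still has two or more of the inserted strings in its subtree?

The deepest shared node is where two words last agree before diverging.
e.g. "36746209" and "36747" share the prefix "3674" of length 4; no pair shares a longer one.
Longest shared-prefix length: 4

4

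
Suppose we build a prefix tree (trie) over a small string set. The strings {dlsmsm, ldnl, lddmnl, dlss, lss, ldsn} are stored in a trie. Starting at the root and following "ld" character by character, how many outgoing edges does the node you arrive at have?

Walk "ld" from the root, arriving at one node.
Characters that immediately follow "ld" among the stored strings: {d, n, s}.
That node has 3 child edges.

3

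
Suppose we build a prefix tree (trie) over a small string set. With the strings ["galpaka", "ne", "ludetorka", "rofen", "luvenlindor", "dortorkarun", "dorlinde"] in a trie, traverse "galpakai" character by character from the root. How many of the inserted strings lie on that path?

Traverse "galpakai" character by character; count nodes along the way that are marked as word ends.
Prefixes of the query that are stored words: "galpaka"
Count: 1

1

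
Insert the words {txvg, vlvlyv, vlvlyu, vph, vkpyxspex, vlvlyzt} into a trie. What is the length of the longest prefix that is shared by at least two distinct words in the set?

5

Look for the deepest trie node that still has at least two words in its subtree.
e.g. "vlvlyu" and "vlvlyv" share the prefix "vlvly" of length 5; no pair shares a longer one.
Longest shared-prefix length: 5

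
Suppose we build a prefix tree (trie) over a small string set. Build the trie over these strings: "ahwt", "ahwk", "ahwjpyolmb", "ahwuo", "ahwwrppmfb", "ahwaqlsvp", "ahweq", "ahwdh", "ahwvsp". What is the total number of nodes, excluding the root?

34

For each word, the new-node count is its length minus the longest prefix already in the trie:
  "ahwt" → 4 new (a, h, w, t)
  "ahwk" → prefix "ahw" already present; 1 new (k)
  "ahwjpyolmb" → prefix "ahw" already present; 7 new (j, p, y, o, l, m, b)
  "ahwuo" → prefix "ahw" already present; 2 new (u, o)
  "ahwwrppmfb" → prefix "ahw" already present; 7 new (w, r, p, p, m, f, b)
  "ahwaqlsvp" → prefix "ahw" already present; 6 new (a, q, l, s, v, p)
  "ahweq" → prefix "ahw" already present; 2 new (e, q)
  "ahwdh" → prefix "ahw" already present; 2 new (d, h)
  "ahwvsp" → prefix "ahw" already present; 3 new (v, s, p)
Total nodes = 4 + 1 + 7 + 2 + 7 + 6 + 2 + 2 + 3 = 34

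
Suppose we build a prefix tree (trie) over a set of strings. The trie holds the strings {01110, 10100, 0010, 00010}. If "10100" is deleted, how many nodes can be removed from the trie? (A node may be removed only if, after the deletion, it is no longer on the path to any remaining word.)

5

Walk "10100" from the leaf back toward the root, removing each node that no remaining word uses.
No other word shares any prefix with "10100", so all 5 of its nodes go.
Nodes removed: 5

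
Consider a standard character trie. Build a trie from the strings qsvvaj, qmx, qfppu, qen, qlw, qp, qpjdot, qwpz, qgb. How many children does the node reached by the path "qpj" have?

Follow the path "qpj" to its node, then look at its outgoing edges.
Characters that immediately follow "qpj" among the stored strings: {d}.
That node has 1 child edge.

1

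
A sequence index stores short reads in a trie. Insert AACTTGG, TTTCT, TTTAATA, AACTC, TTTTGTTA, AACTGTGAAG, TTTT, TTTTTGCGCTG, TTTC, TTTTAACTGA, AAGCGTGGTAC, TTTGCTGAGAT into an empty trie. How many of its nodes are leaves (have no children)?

A leaf is a node with no children — equivalently, the end of a word that is not a proper prefix of any other stored word.
Those words: "AACTC", "AACTGTGAAG", "AACTTGG", "AAGCGTGGTAC", "TTTAATA", "TTTCT", "TTTGCTGAGAT", "TTTTAACTGA", "TTTTGTTA", "TTTTTGCGCTG"
Leaf count: 10

10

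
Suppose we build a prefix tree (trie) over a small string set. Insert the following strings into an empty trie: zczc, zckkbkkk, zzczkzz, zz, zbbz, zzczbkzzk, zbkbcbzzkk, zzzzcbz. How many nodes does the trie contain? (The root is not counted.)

37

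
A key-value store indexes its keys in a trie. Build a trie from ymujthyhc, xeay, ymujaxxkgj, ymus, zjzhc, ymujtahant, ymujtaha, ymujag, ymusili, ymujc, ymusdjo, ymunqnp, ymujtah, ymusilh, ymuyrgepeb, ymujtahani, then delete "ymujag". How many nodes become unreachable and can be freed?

1

Walk "ymujag" from the leaf back toward the root, removing each node that no remaining word uses.
The suffix "g" (1 node) is used only by "ymujag"; the node for "ymuja" still has the child "x", so pruning stops there.
Nodes removed: 1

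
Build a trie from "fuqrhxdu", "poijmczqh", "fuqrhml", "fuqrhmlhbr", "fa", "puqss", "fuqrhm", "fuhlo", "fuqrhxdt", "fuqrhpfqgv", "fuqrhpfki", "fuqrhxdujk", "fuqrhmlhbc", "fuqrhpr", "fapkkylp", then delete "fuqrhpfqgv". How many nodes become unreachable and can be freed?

3

Walk "fuqrhpfqgv" from the leaf back toward the root, removing each node that no remaining word uses.
The suffix "qgv" (3 nodes) is used only by "fuqrhpfqgv"; the node for "fuqrhpf" still has the child "k", so pruning stops there.
Nodes removed: 3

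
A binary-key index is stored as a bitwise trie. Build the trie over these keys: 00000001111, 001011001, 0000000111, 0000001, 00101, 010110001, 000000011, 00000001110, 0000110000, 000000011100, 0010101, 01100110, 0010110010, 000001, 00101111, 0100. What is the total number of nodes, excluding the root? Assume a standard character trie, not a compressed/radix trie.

Count nodes per top-level branch (shared prefixes stored once):
  '0'-branch (000000011, 0000000111, 00000001110, 000000011100, 00000001111, 0000001, 000001, 0000110000, 00101, 0010101, 001011001, 0010110010, 00101111, 0100, 010110001, 01100110): 48 nodes
Sum: 48

48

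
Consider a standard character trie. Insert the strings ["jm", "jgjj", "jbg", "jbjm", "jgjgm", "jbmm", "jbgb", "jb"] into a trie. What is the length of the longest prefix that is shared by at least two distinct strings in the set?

3

Look for the deepest trie node that still has at least two words in its subtree.
"jbg" and "jbgb" agree on "jbg" (3 characters) before diverging; nothing deeper is shared.
Longest shared-prefix length: 3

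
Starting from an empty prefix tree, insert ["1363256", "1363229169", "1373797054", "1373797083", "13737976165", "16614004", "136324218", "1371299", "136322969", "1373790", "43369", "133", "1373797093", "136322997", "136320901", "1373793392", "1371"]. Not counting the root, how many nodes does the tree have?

62

Insert word by word; a character creates a node only if that edge doesn't already exist:
  "1363256" → 7 new (1, 3, 6, 3, 2, 5, 6)
  "1363229169" → prefix "13632" already present; 5 new (2, 9, 1, 6, 9)
  "1373797054" → prefix "13" already present; 8 new (7, 3, 7, 9, 7, 0, 5, 4)
  "1373797083" → prefix "13737970" already present; 2 new (8, 3)
  "13737976165" → prefix "1373797" already present; 4 new (6, 1, 6, 5)
  "16614004" → prefix "1" already present; 7 new (6, 6, 1, 4, 0, 0, 4)
  "136324218" → prefix "13632" already present; 4 new (4, 2, 1, 8)
  "1371299" → prefix "137" already present; 4 new (1, 2, 9, 9)
  "136322969" → prefix "1363229" already present; 2 new (6, 9)
  "1373790" → prefix "137379" already present; 1 new (0)
  "43369" → 5 new (4, 3, 3, 6, 9)
  "133" → prefix "13" already present; 1 new (3)
  "1373797093" → prefix "13737970" already present; 2 new (9, 3)
  "136322997" → prefix "1363229" already present; 2 new (9, 7)
  "136320901" → prefix "13632" already present; 4 new (0, 9, 0, 1)
  "1373793392" → prefix "137379" already present; 4 new (3, 3, 9, 2)
  "1371" → prefix "1371" already present; 0 new (none)
Total nodes = 7 + 5 + 8 + 2 + 4 + 7 + 4 + 4 + 2 + 1 + 5 + 1 + 2 + 2 + 4 + 4 + 0 = 62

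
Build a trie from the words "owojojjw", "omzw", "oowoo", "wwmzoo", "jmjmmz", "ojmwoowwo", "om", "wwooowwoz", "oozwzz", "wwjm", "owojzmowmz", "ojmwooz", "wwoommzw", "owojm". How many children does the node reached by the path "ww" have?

3

Follow the path "ww" to its node, then look at its outgoing edges.
Distinct next characters after "ww": j, m, o.
That node has 3 child edges.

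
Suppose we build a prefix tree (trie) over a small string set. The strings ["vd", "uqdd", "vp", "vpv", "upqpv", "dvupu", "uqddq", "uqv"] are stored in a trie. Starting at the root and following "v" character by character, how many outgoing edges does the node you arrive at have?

2

Follow the path "v" to its node, then look at its outgoing edges.
Distinct next characters after "v": d, p.
That node has 2 child edges.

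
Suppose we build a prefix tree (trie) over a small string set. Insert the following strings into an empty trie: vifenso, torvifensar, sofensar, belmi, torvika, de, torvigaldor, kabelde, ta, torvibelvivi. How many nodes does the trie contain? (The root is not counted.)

56

For each word, the new-node count is its length minus the longest prefix already in the trie:
  "vifenso" → 7 new (v, i, f, e, n, s, o)
  "torvifensar" → 11 new (t, o, r, v, i, f, e, n, s, a, r)
  "sofensar" → 8 new (s, o, f, e, n, s, a, r)
  "belmi" → 5 new (b, e, l, m, i)
  "torvika" → prefix "torvi" already present; 2 new (k, a)
  "de" → 2 new (d, e)
  "torvigaldor" → prefix "torvi" already present; 6 new (g, a, l, d, o, r)
  "kabelde" → 7 new (k, a, b, e, l, d, e)
  "ta" → prefix "t" already present; 1 new (a)
  "torvibelvivi" → prefix "torvi" already present; 7 new (b, e, l, v, i, v, i)
Total nodes = 7 + 11 + 8 + 5 + 2 + 2 + 6 + 7 + 1 + 7 = 56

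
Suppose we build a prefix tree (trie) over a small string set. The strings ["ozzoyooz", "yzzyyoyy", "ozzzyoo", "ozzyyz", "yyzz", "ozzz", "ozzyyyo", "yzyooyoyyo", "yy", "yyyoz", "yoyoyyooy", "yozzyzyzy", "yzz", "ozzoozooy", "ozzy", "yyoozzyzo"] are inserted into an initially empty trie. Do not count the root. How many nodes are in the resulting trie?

66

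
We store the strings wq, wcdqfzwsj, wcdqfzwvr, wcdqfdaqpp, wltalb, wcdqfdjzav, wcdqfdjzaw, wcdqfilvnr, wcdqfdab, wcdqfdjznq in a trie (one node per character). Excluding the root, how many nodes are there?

35

Count nodes per top-level branch (shared prefixes stored once):
  'w'-branch (wcdqfdab, wcdqfdaqpp, wcdqfdjzav, wcdqfdjzaw, wcdqfdjznq, wcdqfilvnr, wcdqfzwsj, wcdqfzwvr, wltalb, wq): 35 nodes
Sum: 35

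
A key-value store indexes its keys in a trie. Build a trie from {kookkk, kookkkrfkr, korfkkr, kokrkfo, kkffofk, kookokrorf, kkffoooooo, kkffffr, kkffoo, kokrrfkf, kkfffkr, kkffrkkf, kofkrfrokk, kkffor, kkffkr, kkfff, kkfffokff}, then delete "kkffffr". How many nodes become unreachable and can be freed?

2

Walk "kkffffr" from the leaf back toward the root, removing each node that no remaining word uses.
The suffix "fr" (2 nodes) is used only by "kkffffr"; the node for "kkfff" still has the child "k", so pruning stops there.
Nodes removed: 2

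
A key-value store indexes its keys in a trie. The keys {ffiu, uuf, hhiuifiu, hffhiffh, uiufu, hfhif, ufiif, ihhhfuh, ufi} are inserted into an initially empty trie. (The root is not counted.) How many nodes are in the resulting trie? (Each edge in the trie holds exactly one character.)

Trace insertions, counting only characters that open a new branch:
  "ffiu" → 4 new (f, f, i, u)
  "uuf" → 3 new (u, u, f)
  "hhiuifiu" → 8 new (h, h, i, u, i, f, i, u)
  "hffhiffh" → prefix "h" already present; 7 new (f, f, h, i, f, f, h)
  "uiufu" → prefix "u" already present; 4 new (i, u, f, u)
  "hfhif" → prefix "hf" already present; 3 new (h, i, f)
  "ufiif" → prefix "u" already present; 4 new (f, i, i, f)
  "ihhhfuh" → 7 new (i, h, h, h, f, u, h)
  "ufi" → prefix "ufi" already present; 0 new (none)
Total nodes = 4 + 3 + 8 + 7 + 4 + 3 + 4 + 7 + 0 = 40

40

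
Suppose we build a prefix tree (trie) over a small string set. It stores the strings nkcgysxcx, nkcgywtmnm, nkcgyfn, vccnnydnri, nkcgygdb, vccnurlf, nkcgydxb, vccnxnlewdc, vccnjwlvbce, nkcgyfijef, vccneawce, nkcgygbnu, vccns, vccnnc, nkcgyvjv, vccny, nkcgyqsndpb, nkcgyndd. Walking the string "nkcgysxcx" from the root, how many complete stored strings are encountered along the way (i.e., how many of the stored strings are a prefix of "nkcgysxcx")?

1

Check each prefix of "nkcgysxcx" against the stored set — each match is an end-marker on the path.
Prefixes of the query that are stored words: "nkcgysxcx"
Count: 1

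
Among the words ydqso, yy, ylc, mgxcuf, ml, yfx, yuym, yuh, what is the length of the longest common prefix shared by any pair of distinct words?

2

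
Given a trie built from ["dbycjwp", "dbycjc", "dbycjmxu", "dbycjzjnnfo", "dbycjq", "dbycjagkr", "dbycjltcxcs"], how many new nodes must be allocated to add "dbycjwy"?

1

"dbycjw" is already a path in the trie; the remaining "y" must be added.
New nodes needed: |"dbycjwy"| − 6 = 7 − 6 = 1.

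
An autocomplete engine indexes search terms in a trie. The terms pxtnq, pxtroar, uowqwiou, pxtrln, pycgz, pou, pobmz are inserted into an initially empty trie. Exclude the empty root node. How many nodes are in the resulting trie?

28

Trie structure (* marks end of a word):
(root)
├─ p
│  ├─ o
│  │  ├─ b
│  │  │  └─ m
│  │  │     └─ z *
│  │  └─ u *
│  ├─ x
│  │  └─ t
│  │     ├─ n
│  │     │  └─ q *
│  │     └─ r
│  │        ├─ l
│  │        │  └─ n *
│  │        └─ o
│  │           └─ a
│  │              └─ r *
│  └─ y
│     └─ c
│        └─ g
│           └─ z *
└─ u
   └─ o
      └─ w
         └─ q
            └─ w
               └─ i
                  └─ o
                     └─ u *
Counting every labelled node above: 28.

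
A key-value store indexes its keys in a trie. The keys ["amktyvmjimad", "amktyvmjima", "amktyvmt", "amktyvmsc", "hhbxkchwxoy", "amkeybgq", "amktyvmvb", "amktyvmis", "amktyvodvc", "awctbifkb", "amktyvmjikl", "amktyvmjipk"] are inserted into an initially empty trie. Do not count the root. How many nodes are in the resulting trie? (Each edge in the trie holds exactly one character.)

Count nodes per top-level branch (shared prefixes stored once):
  'a'-branch (amkeybgq, amktyvmis, amktyvmjikl, amktyvmjima, amktyvmjimad, amktyvmjipk, amktyvmsc, amktyvmt, amktyvmvb, amktyvodvc, awctbifkb): 40 nodes
  'h'-branch (hhbxkchwxoy): 11 nodes
Sum: 51

51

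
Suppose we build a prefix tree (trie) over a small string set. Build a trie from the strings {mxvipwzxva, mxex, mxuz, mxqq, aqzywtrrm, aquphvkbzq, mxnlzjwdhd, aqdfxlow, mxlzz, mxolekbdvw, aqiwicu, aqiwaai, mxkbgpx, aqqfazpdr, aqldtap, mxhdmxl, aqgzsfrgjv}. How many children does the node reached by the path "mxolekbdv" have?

1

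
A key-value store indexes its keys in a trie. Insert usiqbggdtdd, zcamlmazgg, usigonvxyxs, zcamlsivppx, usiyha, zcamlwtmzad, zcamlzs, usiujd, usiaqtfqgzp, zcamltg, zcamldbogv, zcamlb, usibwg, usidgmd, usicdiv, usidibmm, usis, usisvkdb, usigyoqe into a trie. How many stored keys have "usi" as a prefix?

Traverse to the node for "usi", then collect every word in that subtree.
Matches: "usiaqtfqgzp", "usibwg", "usicdiv", "usidgmd", "usidibmm", "usigonvxyxs", "usigyoqe", "usiqbggdtdd", "usis", "usisvkdb", "usiujd", "usiyha"
Count: 12

12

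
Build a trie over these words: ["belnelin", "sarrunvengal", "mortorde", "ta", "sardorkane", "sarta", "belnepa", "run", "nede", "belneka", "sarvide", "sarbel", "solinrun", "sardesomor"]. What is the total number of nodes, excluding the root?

For each word, the new-node count is its length minus the longest prefix already in the trie:
  "belnelin" → 8 new (b, e, l, n, e, l, i, n)
  "sarrunvengal" → 12 new (s, a, r, r, u, n, v, e, n, g, a, l)
  "mortorde" → 8 new (m, o, r, t, o, r, d, e)
  "ta" → 2 new (t, a)
  "sardorkane" → prefix "sar" already present; 7 new (d, o, r, k, a, n, e)
  "sarta" → prefix "sar" already present; 2 new (t, a)
  "belnepa" → prefix "belne" already present; 2 new (p, a)
  "run" → 3 new (r, u, n)
  "nede" → 4 new (n, e, d, e)
  "belneka" → prefix "belne" already present; 2 new (k, a)
  "sarvide" → prefix "sar" already present; 4 new (v, i, d, e)
  "sarbel" → prefix "sar" already present; 3 new (b, e, l)
  "solinrun" → prefix "s" already present; 7 new (o, l, i, n, r, u, n)
  "sardesomor" → prefix "sard" already present; 6 new (e, s, o, m, o, r)
Total nodes = 8 + 12 + 8 + 2 + 7 + 2 + 2 + 3 + 4 + 2 + 4 + 3 + 7 + 6 = 70

70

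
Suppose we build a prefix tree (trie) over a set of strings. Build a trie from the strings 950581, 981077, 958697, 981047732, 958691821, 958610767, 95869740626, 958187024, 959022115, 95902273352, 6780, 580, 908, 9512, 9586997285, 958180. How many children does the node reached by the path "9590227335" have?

1

Follow the path "9590227335" to its node, then look at its outgoing edges.
Characters that immediately follow "9590227335" among the stored strings: {2}.
That node has 1 child edge.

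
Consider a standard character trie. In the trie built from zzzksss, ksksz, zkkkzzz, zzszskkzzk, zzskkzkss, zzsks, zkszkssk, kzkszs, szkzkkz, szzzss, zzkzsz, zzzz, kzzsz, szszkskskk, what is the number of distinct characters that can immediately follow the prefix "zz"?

Follow the path "zz" to its node, then look at its outgoing edges.
Distinct next characters after "zz": k, s, z.
That node has 3 child edges.

3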